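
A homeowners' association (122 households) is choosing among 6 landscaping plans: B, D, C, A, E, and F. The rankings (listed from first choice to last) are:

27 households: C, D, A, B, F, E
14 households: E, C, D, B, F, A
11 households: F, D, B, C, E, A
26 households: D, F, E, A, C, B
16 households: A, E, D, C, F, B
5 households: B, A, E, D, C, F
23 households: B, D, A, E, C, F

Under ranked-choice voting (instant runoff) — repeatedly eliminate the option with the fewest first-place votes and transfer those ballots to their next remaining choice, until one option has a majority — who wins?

Round 1: B 28, D 26, C 27, A 16, E 14, F 11. Eliminate F.
Round 2: B 28, D 37, C 27, A 16, E 14. Eliminate E.
Round 3: B 28, D 37, C 41, A 16. Eliminate A.
Round 4: B 28, D 53, C 41. Eliminate B.
Round 5: D 81, C 41. D has a majority.

D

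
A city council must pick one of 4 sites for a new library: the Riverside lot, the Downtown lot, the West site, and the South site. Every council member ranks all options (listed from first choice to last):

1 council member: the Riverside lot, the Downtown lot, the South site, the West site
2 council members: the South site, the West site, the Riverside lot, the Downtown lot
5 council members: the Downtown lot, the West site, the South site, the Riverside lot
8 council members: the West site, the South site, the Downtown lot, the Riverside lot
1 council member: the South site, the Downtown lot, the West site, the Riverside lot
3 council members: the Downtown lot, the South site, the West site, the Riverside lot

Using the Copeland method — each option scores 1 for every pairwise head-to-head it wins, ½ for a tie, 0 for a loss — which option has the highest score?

the West site

the Riverside lot: loses to the Downtown lot, the West site, and the South site → score 0.
the Downtown lot: beats the Riverside lot; ties the West site; loses to the South site → score 1.5.
the West site: beats the Riverside lot and the South site; ties the Downtown lot → score 2.5.
the South site: beats the Riverside lot and the Downtown lot; loses to the West site → score 2.
the West site has the best pairwise record.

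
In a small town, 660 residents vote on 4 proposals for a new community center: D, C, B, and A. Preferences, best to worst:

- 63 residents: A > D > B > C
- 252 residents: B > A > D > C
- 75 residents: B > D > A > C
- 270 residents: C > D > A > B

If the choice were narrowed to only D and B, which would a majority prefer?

D

Voters preferring D to B: 333; preferring B to D: 327.
D wins the head-to-head.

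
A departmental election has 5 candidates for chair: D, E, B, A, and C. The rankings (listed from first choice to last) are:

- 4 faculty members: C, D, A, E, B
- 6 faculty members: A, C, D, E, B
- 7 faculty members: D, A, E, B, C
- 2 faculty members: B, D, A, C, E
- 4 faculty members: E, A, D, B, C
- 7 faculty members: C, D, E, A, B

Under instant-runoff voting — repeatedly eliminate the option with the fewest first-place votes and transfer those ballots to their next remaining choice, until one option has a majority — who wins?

Round 1: D 7, E 4, B 2, A 6, C 11. Eliminate B.
Round 2: D 9, E 4, A 6, C 11. Eliminate E.
Round 3: D 9, A 10, C 11. Eliminate D.
Round 4: A 19, C 11. A has a majority.

A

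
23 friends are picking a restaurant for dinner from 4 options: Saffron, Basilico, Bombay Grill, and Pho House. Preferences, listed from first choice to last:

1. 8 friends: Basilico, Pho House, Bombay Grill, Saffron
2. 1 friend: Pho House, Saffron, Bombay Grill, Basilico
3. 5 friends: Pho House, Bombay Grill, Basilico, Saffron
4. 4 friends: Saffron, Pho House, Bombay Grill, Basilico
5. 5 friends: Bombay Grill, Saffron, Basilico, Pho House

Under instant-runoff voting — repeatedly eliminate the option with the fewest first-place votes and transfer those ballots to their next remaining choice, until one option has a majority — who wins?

Basilico

Round 1: Saffron 4, Basilico 8, Bombay Grill 5, Pho House 6. Eliminate Saffron.
Round 2: Basilico 8, Bombay Grill 5, Pho House 10. Eliminate Bombay Grill.
Round 3: Basilico 13, Pho House 10. Basilico has a majority.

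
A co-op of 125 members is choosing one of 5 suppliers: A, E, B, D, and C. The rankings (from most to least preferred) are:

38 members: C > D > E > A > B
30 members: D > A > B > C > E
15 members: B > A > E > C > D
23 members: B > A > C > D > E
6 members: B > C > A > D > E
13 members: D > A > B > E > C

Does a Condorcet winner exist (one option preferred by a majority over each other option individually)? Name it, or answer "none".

Checking pairwise contests:
D beats A 81–44.
A beats E 87–38.
A beats B 81–44.
C beats D 82–43.
A beats C 81–44.
Every option loses at least one head-to-head, so there is no Condorcet winner.

none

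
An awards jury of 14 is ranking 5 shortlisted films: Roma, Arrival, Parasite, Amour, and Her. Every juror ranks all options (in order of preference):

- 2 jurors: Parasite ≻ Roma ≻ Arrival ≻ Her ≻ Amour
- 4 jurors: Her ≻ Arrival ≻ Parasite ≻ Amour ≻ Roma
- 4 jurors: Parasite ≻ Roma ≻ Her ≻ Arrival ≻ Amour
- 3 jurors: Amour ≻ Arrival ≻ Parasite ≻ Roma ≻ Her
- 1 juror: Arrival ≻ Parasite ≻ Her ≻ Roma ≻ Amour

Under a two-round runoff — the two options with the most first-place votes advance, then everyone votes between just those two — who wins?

Parasite

Round 1 first-place votes: Roma 0, Arrival 1, Parasite 6, Amour 3, Her 4.
Parasite and Her advance.
Runoff: Parasite is preferred to Her by 10 voters; Her by 4.
Parasite wins the runoff.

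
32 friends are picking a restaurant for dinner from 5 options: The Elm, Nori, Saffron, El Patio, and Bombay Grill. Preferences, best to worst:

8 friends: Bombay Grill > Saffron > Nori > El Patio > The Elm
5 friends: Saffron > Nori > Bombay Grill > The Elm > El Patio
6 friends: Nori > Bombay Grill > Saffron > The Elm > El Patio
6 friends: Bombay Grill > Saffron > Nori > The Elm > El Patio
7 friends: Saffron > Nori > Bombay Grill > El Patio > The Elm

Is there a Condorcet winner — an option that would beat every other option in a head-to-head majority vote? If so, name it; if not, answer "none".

Checking pairwise contests:
Nori beats The Elm 32–0.
Saffron beats Nori 26–6.
Bombay Grill beats Saffron 20–12.
The Elm beats El Patio 17–15.
Nori beats Bombay Grill 18–14.
Every option loses at least one head-to-head, so there is no Condorcet winner.

none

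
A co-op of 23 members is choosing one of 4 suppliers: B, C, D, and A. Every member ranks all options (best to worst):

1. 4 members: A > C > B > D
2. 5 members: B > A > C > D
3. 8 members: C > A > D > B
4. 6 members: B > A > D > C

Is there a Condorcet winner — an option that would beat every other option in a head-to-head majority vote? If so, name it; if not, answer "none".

A vs B: 12–11 for A.
A vs C: 15–8 for A.
A vs D: 23–0 for A.
A beats every other option head-to-head.

A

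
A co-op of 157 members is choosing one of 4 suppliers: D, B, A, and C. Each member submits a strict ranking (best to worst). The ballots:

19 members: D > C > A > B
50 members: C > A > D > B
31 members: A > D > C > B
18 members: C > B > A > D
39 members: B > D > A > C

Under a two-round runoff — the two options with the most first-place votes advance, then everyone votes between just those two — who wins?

Round 1 first-place votes: D 19, B 39, A 31, C 68.
C and B advance.
Runoff: C is preferred to B by 118 voters; B by 39.
C wins the runoff.

C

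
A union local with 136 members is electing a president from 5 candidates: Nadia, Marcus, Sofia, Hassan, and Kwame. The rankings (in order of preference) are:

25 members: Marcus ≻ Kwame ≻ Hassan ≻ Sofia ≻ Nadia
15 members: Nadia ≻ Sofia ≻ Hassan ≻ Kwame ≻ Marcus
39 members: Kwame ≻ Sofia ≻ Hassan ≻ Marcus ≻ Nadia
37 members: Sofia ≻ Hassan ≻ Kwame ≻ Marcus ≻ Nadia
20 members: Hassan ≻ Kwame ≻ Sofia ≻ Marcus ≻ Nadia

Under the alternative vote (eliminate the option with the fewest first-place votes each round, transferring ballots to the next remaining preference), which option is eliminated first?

Round 1: Nadia 15, Marcus 25, Sofia 37, Hassan 20, Kwame 39. Eliminate Nadia.

Nadia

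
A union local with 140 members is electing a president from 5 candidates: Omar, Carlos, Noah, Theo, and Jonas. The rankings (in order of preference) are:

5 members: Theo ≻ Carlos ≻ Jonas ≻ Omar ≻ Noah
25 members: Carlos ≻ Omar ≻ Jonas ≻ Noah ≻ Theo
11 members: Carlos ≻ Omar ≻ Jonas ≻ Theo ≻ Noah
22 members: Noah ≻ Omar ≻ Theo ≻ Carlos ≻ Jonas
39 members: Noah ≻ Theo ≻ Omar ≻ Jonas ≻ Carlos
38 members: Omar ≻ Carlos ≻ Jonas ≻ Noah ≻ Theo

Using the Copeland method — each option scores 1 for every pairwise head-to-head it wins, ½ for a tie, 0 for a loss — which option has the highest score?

Omar: beats Carlos, Noah, Theo, and Jonas → score 4.
Carlos: beats Noah, Theo, and Jonas; loses to Omar → score 3.
Noah: beats Theo; loses to Omar, Carlos, and Jonas → score 1.
Theo: loses to Omar, Carlos, Noah, and Jonas → score 0.
Jonas: beats Noah and Theo; loses to Omar and Carlos → score 2.
Omar has the best pairwise record.

Omar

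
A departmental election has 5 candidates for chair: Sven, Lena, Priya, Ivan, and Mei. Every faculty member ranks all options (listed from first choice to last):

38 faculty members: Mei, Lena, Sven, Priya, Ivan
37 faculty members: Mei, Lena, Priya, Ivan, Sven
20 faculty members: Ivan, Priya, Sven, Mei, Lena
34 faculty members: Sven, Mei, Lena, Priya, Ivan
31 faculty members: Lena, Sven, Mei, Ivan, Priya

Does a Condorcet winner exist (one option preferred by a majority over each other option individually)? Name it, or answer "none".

none

Checking pairwise contests:
Lena beats Sven 106–54.
Mei beats Lena 129–31.
Sven beats Priya 103–57.
Sven beats Ivan 103–57.
Sven beats Mei 85–75.
Every option loses at least one head-to-head, so there is no Condorcet winner.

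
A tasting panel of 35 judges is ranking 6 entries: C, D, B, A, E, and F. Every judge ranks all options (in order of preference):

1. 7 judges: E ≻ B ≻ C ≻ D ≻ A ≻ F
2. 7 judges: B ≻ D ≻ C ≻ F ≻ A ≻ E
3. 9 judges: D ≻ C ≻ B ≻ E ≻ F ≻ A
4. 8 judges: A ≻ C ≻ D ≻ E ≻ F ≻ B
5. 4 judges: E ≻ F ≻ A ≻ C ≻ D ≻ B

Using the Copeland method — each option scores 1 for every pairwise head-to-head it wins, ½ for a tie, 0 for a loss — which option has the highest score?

C: beats D, B, A, E, and F → score 5.
D: beats B, A, E, and F; loses to C → score 4.
B: beats A and F; loses to C, D, and E → score 2.
A: loses to C, D, B, E, and F → score 0.
E: beats B, A, and F; loses to C and D → score 3.
F: beats A; loses to C, D, B, and E → score 1.
C has the best pairwise record.

C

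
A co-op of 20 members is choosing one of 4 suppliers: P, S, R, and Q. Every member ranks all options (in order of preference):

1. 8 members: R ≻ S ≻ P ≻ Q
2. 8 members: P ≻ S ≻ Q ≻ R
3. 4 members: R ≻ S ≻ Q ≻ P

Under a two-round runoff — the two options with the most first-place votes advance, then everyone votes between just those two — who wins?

Round 1 first-place votes: P 8, S 0, R 12, Q 0.
R and P advance.
Runoff: R is preferred to P by 12 voters; P by 8.
R wins the runoff.

R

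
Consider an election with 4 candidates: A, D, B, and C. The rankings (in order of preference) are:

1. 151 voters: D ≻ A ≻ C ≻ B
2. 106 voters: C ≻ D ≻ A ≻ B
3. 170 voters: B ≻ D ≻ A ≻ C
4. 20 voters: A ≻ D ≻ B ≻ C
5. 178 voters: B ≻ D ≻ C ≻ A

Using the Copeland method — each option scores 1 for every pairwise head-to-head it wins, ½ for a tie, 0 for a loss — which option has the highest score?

A: beats C; loses to D and B → score 1.
D: beats A and C; loses to B → score 2.
B: beats A, D, and C → score 3.
C: loses to A, D, and B → score 0.
B has the best pairwise record.

B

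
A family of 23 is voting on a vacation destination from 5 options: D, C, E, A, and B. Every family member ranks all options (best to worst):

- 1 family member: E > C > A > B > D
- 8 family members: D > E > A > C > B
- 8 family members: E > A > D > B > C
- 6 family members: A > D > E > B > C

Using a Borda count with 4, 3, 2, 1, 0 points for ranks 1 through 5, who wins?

D: 1·0 + 8·4 + 8·2 + 6·3 = 66
C: 1·3 + 8·1 + 8·0 + 6·0 = 11
E: 1·4 + 8·3 + 8·4 + 6·2 = 72
A: 1·2 + 8·2 + 8·3 + 6·4 = 66
B: 1·1 + 8·0 + 8·1 + 6·1 = 15
E has the highest Borda score (72).

E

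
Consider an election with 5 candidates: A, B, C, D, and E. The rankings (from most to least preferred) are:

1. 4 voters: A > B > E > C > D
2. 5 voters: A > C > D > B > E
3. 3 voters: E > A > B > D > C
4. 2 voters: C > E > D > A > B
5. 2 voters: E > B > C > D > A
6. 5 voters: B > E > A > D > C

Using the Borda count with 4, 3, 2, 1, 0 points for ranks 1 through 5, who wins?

A

A: 4·4 + 5·4 + 3·3 + 2·1 + 2·0 + 5·2 = 57
B: 4·3 + 5·1 + 3·2 + 2·0 + 2·3 + 5·4 = 49
C: 4·1 + 5·3 + 3·0 + 2·4 + 2·2 + 5·0 = 31
D: 4·0 + 5·2 + 3·1 + 2·2 + 2·1 + 5·1 = 24
E: 4·2 + 5·0 + 3·4 + 2·3 + 2·4 + 5·3 = 49
A has the highest Borda score (57).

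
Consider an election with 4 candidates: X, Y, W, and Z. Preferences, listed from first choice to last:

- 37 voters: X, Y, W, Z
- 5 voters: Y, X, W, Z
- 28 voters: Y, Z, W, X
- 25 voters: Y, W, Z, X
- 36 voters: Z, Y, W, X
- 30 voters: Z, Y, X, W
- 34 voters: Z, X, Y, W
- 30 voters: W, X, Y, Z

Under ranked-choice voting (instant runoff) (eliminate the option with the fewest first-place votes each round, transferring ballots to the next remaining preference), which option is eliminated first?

W

Round 1: X 37, Y 58, W 30, Z 100. Eliminate W.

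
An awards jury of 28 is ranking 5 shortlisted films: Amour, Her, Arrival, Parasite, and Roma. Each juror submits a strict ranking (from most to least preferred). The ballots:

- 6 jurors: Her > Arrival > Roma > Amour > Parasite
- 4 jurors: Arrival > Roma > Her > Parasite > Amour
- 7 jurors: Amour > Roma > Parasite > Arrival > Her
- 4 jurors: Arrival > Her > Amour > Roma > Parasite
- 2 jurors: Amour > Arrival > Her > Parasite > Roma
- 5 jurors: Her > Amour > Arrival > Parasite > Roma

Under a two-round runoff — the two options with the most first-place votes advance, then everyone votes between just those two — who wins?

Round 1 first-place votes: Amour 9, Her 11, Arrival 8, Parasite 0, Roma 0.
Her and Amour advance.
Runoff: Her is preferred to Amour by 19 voters; Amour by 9.
Her wins the runoff.

Her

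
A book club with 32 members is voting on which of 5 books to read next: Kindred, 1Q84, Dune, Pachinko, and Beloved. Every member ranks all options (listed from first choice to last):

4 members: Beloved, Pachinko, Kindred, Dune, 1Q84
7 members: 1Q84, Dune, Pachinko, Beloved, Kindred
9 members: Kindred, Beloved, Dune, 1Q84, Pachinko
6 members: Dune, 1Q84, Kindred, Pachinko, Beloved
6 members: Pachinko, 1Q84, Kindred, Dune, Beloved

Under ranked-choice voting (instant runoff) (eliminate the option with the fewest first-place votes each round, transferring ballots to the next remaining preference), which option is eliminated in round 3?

Round 1: Kindred 9, 1Q84 7, Dune 6, Pachinko 6, Beloved 4. Eliminate Beloved.
Round 2: Kindred 9, 1Q84 7, Dune 6, Pachinko 10. Eliminate Dune.
Round 3: Kindred 9, 1Q84 13, Pachinko 10. Eliminate Kindred.

Kindred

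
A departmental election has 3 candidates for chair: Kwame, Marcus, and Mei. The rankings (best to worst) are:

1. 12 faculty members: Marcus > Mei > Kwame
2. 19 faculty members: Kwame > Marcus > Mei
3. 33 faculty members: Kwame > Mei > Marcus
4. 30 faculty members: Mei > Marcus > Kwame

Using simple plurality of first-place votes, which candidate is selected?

First-place votes: Kwame 52, Marcus 12, Mei 30.
Kwame has the most first-place votes.

Kwame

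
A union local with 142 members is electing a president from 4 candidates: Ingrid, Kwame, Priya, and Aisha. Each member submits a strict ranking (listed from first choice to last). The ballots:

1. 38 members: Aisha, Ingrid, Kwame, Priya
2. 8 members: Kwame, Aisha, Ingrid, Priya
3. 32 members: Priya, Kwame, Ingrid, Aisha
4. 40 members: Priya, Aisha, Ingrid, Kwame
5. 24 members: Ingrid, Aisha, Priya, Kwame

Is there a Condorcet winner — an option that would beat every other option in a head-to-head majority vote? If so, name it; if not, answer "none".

Priya

Priya vs Ingrid: 72–70 for Priya.
Priya vs Kwame: 96–46 for Priya.
Priya vs Aisha: 72–70 for Priya.
Priya beats every other option head-to-head.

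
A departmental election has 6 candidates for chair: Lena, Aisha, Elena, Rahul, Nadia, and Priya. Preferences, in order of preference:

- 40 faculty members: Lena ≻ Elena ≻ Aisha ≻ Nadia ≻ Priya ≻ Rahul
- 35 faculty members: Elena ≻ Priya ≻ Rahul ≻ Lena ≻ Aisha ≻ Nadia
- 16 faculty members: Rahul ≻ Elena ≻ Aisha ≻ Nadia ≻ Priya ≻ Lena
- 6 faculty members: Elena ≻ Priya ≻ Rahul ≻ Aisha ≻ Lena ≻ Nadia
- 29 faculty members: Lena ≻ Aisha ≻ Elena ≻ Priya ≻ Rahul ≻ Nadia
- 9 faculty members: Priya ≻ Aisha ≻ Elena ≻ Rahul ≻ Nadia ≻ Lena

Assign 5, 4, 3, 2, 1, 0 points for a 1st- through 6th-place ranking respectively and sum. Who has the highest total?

Elena

Lena: 40·5 + 35·2 + 16·0 + 6·1 + 29·5 + 9·0 = 421
Aisha: 40·3 + 35·1 + 16·3 + 6·2 + 29·4 + 9·4 = 367
Elena: 40·4 + 35·5 + 16·4 + 6·5 + 29·3 + 9·3 = 543
Rahul: 40·0 + 35·3 + 16·5 + 6·3 + 29·1 + 9·2 = 250
Nadia: 40·2 + 35·0 + 16·2 + 6·0 + 29·0 + 9·1 = 121
Priya: 40·1 + 35·4 + 16·1 + 6·4 + 29·2 + 9·5 = 323
Elena has the highest Borda score (543).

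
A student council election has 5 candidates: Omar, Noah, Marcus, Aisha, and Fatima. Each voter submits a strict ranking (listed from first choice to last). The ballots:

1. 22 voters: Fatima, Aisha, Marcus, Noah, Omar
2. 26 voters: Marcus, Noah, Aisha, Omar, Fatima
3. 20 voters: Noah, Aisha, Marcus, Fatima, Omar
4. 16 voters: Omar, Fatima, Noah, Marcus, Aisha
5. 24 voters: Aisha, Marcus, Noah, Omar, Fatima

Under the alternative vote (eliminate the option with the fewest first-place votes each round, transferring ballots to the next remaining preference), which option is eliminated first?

Round 1: Omar 16, Noah 20, Marcus 26, Aisha 24, Fatima 22. Eliminate Omar.

Omar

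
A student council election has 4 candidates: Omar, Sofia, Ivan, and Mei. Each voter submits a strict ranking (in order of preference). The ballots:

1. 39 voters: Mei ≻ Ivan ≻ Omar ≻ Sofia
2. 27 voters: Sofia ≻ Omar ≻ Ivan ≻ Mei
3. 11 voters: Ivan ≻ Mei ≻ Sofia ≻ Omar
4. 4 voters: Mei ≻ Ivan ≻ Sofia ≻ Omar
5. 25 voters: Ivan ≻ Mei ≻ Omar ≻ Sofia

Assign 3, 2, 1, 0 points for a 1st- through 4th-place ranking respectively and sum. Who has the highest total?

Ivan

Omar: 39·1 + 27·2 + 11·0 + 4·0 + 25·1 = 118
Sofia: 39·0 + 27·3 + 11·1 + 4·1 + 25·0 = 96
Ivan: 39·2 + 27·1 + 11·3 + 4·2 + 25·3 = 221
Mei: 39·3 + 27·0 + 11·2 + 4·3 + 25·2 = 201
Ivan has the highest Borda score (221).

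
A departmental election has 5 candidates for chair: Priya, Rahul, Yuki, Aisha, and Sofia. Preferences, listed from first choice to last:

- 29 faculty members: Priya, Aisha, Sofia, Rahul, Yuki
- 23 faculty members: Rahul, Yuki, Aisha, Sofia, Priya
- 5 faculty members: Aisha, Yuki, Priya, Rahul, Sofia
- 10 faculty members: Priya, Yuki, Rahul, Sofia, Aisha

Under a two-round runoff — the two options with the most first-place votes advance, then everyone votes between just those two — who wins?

Round 1 first-place votes: Priya 39, Rahul 23, Yuki 0, Aisha 5, Sofia 0.
Priya and Rahul advance.
Runoff: Priya is preferred to Rahul by 44 voters; Rahul by 23.
Priya wins the runoff.

Priya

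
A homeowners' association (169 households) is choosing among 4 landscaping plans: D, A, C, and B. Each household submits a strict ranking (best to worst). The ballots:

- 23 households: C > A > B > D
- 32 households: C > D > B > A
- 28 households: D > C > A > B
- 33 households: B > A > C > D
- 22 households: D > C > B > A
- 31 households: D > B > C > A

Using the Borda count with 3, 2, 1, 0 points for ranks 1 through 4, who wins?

C

D: 23·0 + 32·2 + 28·3 + 33·0 + 22·3 + 31·3 = 307
A: 23·2 + 32·0 + 28·1 + 33·2 + 22·0 + 31·0 = 140
C: 23·3 + 32·3 + 28·2 + 33·1 + 22·2 + 31·1 = 329
B: 23·1 + 32·1 + 28·0 + 33·3 + 22·1 + 31·2 = 238
C has the highest Borda score (329).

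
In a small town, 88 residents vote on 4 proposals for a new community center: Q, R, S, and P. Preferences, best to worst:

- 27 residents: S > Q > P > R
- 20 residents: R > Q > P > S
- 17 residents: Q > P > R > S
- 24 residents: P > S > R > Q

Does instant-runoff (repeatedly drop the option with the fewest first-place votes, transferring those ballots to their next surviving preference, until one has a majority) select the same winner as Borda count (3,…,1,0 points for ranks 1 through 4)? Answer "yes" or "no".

yes

Instant-runoff — R1 Q 17, R 20, S 27, P 24 (Q out); R2 R 20, S 27, P 41 (R out); R3 S 27, P 61 (P winner). Winner: P.
Borda — scores: Q 145, R 101, S 129, P 153. Winner: P.
The two methods agree.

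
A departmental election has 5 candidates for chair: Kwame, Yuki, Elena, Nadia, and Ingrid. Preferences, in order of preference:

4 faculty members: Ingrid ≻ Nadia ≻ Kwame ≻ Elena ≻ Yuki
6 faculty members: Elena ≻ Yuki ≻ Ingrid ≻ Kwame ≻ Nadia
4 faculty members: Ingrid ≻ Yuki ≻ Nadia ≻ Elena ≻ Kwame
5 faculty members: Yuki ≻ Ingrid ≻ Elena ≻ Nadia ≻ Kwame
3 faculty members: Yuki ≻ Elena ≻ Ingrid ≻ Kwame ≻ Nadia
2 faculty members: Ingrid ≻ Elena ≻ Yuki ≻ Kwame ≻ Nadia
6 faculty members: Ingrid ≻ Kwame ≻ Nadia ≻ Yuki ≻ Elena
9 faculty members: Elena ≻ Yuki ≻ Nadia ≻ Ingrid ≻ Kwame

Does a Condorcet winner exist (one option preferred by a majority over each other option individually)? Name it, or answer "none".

none

Checking pairwise contests:
Yuki beats Kwame 29–10.
Elena beats Yuki 21–18.
Ingrid beats Elena 21–18.
Yuki beats Nadia 29–10.
Yuki beats Ingrid 23–16.
Every option loses at least one head-to-head, so there is no Condorcet winner.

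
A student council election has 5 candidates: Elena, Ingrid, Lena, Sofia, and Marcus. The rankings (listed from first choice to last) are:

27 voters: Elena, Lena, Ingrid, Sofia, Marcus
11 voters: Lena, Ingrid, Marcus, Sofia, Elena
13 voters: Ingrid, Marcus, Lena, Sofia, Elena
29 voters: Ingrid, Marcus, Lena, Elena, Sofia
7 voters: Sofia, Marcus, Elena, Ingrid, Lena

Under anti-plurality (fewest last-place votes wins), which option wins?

Ingrid

Last-place votes: Elena 24, Ingrid 0, Lena 7, Sofia 29, Marcus 27.
Ingrid is ranked last by the fewest voters, so Ingrid wins.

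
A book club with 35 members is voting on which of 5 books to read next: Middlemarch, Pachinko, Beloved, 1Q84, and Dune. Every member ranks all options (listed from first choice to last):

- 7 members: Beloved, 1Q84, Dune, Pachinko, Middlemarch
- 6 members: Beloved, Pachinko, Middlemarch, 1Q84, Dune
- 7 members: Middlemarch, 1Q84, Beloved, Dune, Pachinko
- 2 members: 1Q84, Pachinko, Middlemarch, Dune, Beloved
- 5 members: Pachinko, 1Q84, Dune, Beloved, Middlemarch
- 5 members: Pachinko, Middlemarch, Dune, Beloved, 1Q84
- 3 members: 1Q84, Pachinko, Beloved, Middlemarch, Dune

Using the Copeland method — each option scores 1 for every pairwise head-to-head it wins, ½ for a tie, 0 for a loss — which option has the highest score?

Middlemarch: beats 1Q84 and Dune; loses to Pachinko and Beloved → score 2.
Pachinko: beats Middlemarch and Dune; loses to Beloved and 1Q84 → score 2.
Beloved: beats Middlemarch, Pachinko, 1Q84, and Dune → score 4.
1Q84: beats Pachinko and Dune; loses to Middlemarch and Beloved → score 2.
Dune: loses to Middlemarch, Pachinko, Beloved, and 1Q84 → score 0.
Beloved has the best pairwise record.

Beloved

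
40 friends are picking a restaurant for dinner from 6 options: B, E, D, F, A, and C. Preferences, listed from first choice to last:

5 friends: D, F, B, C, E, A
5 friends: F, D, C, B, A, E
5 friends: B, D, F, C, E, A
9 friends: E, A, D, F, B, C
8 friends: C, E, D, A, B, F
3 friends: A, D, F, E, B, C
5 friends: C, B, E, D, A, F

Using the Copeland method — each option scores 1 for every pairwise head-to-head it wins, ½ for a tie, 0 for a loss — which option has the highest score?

D

B: beats C; ties E and A; loses to D and F → score 2.
E: beats D, F, and A; ties B; loses to C → score 3.5.
D: beats B, F, A, and C; loses to E → score 4.
F: beats B and C; loses to E, D, and A → score 2.
A: beats F; ties B; loses to E, D, and C → score 1.5.
C: beats E and A; loses to B, D, and F → score 2.
D has the best pairwise record.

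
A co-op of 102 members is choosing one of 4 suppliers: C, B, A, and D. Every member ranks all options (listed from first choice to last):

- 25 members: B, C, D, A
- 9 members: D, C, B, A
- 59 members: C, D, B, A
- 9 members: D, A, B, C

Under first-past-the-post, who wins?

First-place votes: C 59, B 25, A 0, D 18.
C has the most first-place votes.

C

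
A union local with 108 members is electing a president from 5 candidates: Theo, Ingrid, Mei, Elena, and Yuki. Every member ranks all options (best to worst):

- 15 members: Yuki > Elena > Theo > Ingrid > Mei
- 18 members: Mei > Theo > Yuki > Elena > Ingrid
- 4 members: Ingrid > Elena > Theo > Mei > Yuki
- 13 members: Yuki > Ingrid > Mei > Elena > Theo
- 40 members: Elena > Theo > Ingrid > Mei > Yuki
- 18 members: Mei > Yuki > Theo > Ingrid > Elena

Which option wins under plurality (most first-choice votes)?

First-place votes: Theo 0, Ingrid 4, Mei 36, Elena 40, Yuki 28.
Elena has the most first-place votes.

Elena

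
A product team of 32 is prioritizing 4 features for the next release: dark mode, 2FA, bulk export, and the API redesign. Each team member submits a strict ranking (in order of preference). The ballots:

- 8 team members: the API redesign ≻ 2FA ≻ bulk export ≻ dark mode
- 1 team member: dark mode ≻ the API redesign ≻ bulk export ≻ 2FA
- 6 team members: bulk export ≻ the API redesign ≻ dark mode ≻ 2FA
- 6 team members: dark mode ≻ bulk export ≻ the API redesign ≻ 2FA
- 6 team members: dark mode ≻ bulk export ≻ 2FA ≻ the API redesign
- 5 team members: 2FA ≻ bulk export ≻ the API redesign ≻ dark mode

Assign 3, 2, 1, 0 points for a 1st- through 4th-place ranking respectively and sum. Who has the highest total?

bulk export

dark mode: 8·0 + 1·3 + 6·1 + 6·3 + 6·3 + 5·0 = 45
2FA: 8·2 + 1·0 + 6·0 + 6·0 + 6·1 + 5·3 = 37
bulk export: 8·1 + 1·1 + 6·3 + 6·2 + 6·2 + 5·2 = 61
the API redesign: 8·3 + 1·2 + 6·2 + 6·1 + 6·0 + 5·1 = 49
bulk export has the highest Borda score (61).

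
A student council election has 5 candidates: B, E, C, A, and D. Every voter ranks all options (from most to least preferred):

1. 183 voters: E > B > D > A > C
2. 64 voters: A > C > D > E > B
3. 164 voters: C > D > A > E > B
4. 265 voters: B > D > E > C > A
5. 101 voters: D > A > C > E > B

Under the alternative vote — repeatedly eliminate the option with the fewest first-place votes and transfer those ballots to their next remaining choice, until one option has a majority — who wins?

B

Round 1: B 265, E 183, C 164, A 64, D 101. Eliminate A.
Round 2: B 265, E 183, C 228, D 101. Eliminate D.
Round 3: B 265, E 183, C 329. Eliminate E.
Round 4: B 448, C 329. B has a majority.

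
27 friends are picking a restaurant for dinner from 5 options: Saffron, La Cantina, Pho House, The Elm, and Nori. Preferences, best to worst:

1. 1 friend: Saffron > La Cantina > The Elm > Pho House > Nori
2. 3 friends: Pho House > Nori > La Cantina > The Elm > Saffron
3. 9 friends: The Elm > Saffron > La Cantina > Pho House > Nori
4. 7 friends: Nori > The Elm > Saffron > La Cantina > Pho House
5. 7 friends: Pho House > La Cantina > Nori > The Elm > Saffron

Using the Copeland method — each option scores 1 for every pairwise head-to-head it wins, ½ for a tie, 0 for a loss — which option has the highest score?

Saffron: beats La Cantina and Pho House; loses to The Elm and Nori → score 2.
La Cantina: beats Pho House and Nori; loses to Saffron and The Elm → score 2.
Pho House: beats Nori; loses to Saffron, La Cantina, and The Elm → score 1.
The Elm: beats Saffron, La Cantina, and Pho House; loses to Nori → score 3.
Nori: beats Saffron and The Elm; loses to La Cantina and Pho House → score 2.
The Elm has the best pairwise record.

The Elm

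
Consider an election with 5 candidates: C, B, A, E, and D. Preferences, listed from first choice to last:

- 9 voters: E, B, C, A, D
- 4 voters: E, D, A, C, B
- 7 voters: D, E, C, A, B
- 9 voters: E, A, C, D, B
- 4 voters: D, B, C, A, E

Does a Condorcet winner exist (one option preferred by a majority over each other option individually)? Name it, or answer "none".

E vs C: 29–4 for E.
E vs B: 29–4 for E.
E vs A: 29–4 for E.
E vs D: 22–11 for E.
E beats every other option head-to-head.

E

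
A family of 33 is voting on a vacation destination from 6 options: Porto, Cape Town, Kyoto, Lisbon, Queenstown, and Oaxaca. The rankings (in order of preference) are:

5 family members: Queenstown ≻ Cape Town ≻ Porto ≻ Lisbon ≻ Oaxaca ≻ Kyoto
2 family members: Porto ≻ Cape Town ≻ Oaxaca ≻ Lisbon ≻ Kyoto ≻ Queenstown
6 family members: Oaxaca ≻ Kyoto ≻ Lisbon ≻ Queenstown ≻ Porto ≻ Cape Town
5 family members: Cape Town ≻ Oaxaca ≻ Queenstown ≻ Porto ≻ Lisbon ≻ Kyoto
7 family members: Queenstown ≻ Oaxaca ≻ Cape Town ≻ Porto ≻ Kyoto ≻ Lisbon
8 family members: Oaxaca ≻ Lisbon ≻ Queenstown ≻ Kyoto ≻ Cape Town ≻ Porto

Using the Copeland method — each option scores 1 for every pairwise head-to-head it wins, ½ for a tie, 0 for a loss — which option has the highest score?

Porto: beats Kyoto and Lisbon; loses to Cape Town, Queenstown, and Oaxaca → score 2.
Cape Town: beats Porto, Kyoto, and Lisbon; loses to Queenstown and Oaxaca → score 3.
Kyoto: loses to Porto, Cape Town, Lisbon, Queenstown, and Oaxaca → score 0.
Lisbon: beats Kyoto; loses to Porto, Cape Town, Queenstown, and Oaxaca → score 1.
Queenstown: beats Porto, Cape Town, Kyoto, and Lisbon; loses to Oaxaca → score 4.
Oaxaca: beats Porto, Cape Town, Kyoto, Lisbon, and Queenstown → score 5.
Oaxaca has the best pairwise record.

Oaxaca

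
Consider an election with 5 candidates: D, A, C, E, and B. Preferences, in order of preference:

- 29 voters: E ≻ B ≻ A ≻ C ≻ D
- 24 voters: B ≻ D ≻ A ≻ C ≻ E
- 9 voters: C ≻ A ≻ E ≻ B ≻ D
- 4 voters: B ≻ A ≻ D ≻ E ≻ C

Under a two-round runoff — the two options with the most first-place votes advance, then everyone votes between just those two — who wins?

Round 1 first-place votes: D 0, A 0, C 9, E 29, B 28.
E and B advance.
Runoff: E is preferred to B by 38 voters; B by 28.
E wins the runoff.

E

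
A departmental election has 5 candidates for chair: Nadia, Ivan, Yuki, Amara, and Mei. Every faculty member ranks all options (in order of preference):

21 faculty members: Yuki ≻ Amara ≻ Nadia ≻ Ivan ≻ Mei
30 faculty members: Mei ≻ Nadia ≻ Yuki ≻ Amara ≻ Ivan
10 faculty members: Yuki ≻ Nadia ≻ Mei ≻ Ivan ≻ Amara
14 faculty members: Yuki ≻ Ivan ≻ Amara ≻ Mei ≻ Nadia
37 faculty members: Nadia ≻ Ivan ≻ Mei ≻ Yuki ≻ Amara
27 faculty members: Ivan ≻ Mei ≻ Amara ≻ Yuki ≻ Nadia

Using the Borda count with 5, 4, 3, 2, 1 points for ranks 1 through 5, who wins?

Nadia: 21·3 + 30·4 + 10·4 + 14·1 + 37·5 + 27·1 = 449
Ivan: 21·2 + 30·1 + 10·2 + 14·4 + 37·4 + 27·5 = 431
Yuki: 21·5 + 30·3 + 10·5 + 14·5 + 37·2 + 27·2 = 443
Amara: 21·4 + 30·2 + 10·1 + 14·3 + 37·1 + 27·3 = 314
Mei: 21·1 + 30·5 + 10·3 + 14·2 + 37·3 + 27·4 = 448
Nadia has the highest Borda score (449).

Nadia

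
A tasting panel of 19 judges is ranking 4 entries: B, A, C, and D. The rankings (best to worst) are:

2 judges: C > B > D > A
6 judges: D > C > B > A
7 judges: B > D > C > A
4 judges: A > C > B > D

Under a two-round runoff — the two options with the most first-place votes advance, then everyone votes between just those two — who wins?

Round 1 first-place votes: B 7, A 4, C 2, D 6.
B and D advance.
Runoff: B is preferred to D by 13 voters; D by 6.
B wins the runoff.

B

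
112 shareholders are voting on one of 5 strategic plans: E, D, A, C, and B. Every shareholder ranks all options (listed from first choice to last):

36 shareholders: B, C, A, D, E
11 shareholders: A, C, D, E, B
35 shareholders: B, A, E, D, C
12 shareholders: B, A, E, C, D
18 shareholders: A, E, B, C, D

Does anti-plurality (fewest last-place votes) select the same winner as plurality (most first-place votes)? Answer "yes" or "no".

Anti-plurality — last-place votes: E 36, D 30, A 0, C 35, B 11. Winner: A.
Plurality — first-place votes: E 0, D 0, A 29, C 0, B 83. Winner: B.
The two methods disagree.

no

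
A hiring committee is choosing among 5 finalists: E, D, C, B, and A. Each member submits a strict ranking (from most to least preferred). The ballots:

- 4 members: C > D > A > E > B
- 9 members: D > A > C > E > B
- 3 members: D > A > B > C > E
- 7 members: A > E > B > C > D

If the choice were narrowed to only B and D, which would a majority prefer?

D

Voters preferring B to D: 7; preferring D to B: 16.
D wins the head-to-head.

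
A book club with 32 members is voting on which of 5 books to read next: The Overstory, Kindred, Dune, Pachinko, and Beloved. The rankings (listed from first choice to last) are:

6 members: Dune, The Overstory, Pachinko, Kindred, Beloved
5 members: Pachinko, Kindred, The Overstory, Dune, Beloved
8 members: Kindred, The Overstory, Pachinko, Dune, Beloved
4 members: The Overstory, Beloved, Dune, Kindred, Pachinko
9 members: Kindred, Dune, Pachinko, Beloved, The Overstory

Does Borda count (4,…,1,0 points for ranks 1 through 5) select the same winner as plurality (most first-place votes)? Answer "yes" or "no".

yes

Borda — scores: The Overstory 68, Kindred 93, Dune 72, Pachinko 66, Beloved 21. Winner: Kindred.
Plurality — first-place votes: The Overstory 4, Kindred 17, Dune 6, Pachinko 5, Beloved 0. Winner: Kindred.
The two methods agree.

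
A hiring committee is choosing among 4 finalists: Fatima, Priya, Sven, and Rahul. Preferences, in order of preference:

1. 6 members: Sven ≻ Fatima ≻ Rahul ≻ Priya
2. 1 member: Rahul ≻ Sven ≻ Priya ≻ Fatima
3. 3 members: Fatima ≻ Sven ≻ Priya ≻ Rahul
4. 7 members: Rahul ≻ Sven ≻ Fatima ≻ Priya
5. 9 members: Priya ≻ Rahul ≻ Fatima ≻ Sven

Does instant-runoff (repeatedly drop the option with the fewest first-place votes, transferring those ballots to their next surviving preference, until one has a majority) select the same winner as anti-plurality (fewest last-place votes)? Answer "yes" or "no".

no

Instant-runoff — R1 Fatima 3, Priya 9, Sven 6, Rahul 8 (Fatima out); R2 Priya 9, Sven 9, Rahul 8 (Rahul out); R3 Priya 9, Sven 17 (Sven winner). Winner: Sven.
Anti-plurality — last-place votes: Fatima 1, Priya 13, Sven 9, Rahul 3. Winner: Fatima.
The two methods disagree.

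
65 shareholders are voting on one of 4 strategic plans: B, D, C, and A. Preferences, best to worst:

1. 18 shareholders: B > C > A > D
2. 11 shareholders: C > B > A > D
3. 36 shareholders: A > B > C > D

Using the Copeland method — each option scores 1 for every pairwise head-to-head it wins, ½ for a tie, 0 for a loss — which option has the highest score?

A

B: beats D and C; loses to A → score 2.
D: loses to B, C, and A → score 0.
C: beats D; loses to B and A → score 1.
A: beats B, D, and C → score 3.
A has the best pairwise record.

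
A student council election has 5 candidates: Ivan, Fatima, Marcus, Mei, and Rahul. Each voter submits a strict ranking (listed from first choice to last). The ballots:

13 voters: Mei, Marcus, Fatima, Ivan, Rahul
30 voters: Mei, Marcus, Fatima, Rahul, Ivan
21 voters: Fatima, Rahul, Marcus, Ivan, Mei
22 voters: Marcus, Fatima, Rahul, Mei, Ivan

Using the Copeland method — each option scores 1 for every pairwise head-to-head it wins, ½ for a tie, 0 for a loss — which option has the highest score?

Marcus

Ivan: loses to Fatima, Marcus, Mei, and Rahul → score 0.
Fatima: beats Ivan and Rahul; ties Mei; loses to Marcus → score 2.5.
Marcus: beats Ivan, Fatima, and Rahul; ties Mei → score 3.5.
Mei: beats Ivan; ties Fatima, Marcus, and Rahul → score 2.5.
Rahul: beats Ivan; ties Mei; loses to Fatima and Marcus → score 1.5.
Marcus has the best pairwise record.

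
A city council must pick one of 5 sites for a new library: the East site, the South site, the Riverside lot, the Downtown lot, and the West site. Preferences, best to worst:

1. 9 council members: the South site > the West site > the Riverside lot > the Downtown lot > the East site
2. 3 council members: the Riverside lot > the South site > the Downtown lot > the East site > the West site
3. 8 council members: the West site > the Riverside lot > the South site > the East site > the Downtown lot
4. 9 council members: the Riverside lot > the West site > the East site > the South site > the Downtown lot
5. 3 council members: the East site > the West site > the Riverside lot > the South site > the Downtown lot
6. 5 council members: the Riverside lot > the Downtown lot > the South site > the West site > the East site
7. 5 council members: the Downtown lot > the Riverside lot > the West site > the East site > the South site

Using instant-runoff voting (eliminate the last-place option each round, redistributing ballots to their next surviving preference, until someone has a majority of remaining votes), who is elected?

the Riverside lot

Round 1: the East site 3, the South site 9, the Riverside lot 17, the Downtown lot 5, the West site 8. Eliminate the East site.
Round 2: the South site 9, the Riverside lot 17, the Downtown lot 5, the West site 11. Eliminate the Downtown lot.
Round 3: the South site 9, the Riverside lot 22, the West site 11. The Riverside lot has a majority.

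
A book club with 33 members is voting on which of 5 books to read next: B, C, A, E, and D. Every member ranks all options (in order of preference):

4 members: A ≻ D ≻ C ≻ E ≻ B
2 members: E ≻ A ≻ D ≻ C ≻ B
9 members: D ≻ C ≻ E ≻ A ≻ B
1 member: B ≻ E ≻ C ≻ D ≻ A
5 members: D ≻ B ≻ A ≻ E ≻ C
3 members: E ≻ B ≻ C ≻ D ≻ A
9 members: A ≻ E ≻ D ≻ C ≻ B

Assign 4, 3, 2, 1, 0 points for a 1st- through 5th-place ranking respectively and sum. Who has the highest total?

B: 4·0 + 2·0 + 9·0 + 1·4 + 5·3 + 3·3 + 9·0 = 28
C: 4·2 + 2·1 + 9·3 + 1·2 + 5·0 + 3·2 + 9·1 = 54
A: 4·4 + 2·3 + 9·1 + 1·0 + 5·2 + 3·0 + 9·4 = 77
E: 4·1 + 2·4 + 9·2 + 1·3 + 5·1 + 3·4 + 9·3 = 77
D: 4·3 + 2·2 + 9·4 + 1·1 + 5·4 + 3·1 + 9·2 = 94
D has the highest Borda score (94).

D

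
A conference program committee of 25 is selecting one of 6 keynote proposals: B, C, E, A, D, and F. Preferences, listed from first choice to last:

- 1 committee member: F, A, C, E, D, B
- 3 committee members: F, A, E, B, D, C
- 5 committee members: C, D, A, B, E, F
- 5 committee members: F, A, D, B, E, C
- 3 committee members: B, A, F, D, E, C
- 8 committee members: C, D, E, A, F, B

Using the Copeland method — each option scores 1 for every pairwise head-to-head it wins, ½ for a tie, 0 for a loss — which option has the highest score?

C

B: beats E; loses to C, A, D, and F → score 1.
C: beats B, E, A, D, and F → score 5.
E: beats F; loses to B, C, A, and D → score 1.
A: beats B, E, and F; loses to C and D → score 3.
D: beats B, E, A, and F; loses to C → score 4.
F: beats B; loses to C, E, A, and D → score 1.
C has the best pairwise record.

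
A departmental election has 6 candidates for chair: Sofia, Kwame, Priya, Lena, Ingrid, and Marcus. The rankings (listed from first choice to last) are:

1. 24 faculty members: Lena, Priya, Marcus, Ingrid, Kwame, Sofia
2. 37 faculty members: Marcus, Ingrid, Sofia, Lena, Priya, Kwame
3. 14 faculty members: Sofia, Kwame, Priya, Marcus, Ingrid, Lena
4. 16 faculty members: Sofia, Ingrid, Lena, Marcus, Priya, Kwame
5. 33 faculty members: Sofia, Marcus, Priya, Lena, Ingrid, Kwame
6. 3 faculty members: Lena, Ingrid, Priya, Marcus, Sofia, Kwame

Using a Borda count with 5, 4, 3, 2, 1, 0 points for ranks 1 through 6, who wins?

Marcus

Sofia: 24·0 + 37·3 + 14·5 + 16·5 + 33·5 + 3·1 = 429
Kwame: 24·1 + 37·0 + 14·4 + 16·0 + 33·0 + 3·0 = 80
Priya: 24·4 + 37·1 + 14·3 + 16·1 + 33·3 + 3·3 = 299
Lena: 24·5 + 37·2 + 14·0 + 16·3 + 33·2 + 3·5 = 323
Ingrid: 24·2 + 37·4 + 14·1 + 16·4 + 33·1 + 3·4 = 319
Marcus: 24·3 + 37·5 + 14·2 + 16·2 + 33·4 + 3·2 = 455
Marcus has the highest Borda score (455).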